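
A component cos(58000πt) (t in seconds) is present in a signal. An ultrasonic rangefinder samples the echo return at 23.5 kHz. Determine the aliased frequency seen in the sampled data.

5.5 kHz

ω = 58000π rad/s → f = ω/(2π) = 29000 Hz = 29 kHz.
29 kHz mod fs = 5.5 kHz.
5.5 kHz ≤ fs/2 = 11.75 kHz, appears at 5.5 kHz.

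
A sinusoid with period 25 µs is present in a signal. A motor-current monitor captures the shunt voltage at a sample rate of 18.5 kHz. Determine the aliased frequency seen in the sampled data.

3 kHz

T = 25 µs → f = 1/T = 40 kHz.
40 kHz mod fs = 3 kHz.
3 kHz ≤ fs/2 = 9.25 kHz, appears at 3 kHz.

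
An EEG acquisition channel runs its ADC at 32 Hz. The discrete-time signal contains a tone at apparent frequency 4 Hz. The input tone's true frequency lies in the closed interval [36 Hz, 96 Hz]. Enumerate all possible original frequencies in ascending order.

Frequencies that alias to 4 Hz are k·fs ± 4 Hz for integer k ≥ 0.
k=0: 4 Hz.
k=1: 28 Hz, 36 Hz.
k=2: 60 Hz, 68 Hz.
k=3: 92 Hz, 100 Hz.
k=4: 124 Hz, 132 Hz.
Within [36 Hz, 96 Hz]: 36 Hz, 60 Hz, 68 Hz, 92 Hz.

36 Hz, 60 Hz, 68 Hz, 92 Hz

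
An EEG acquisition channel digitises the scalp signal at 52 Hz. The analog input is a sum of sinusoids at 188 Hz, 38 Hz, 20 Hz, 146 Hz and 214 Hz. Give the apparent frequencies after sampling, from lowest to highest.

fs/2 = 26 Hz.
188 Hz mod fs = 32 Hz.
32 Hz > fs/2 = 26 Hz, folds to fs − 32 Hz = 20 Hz.
38 Hz > fs/2 = 26 Hz, folds to fs − 38 Hz = 14 Hz.
20 Hz ≤ fs/2 = 26 Hz, passes unchanged.
146 Hz mod fs = 42 Hz.
42 Hz > fs/2 = 26 Hz, folds to fs − 42 Hz = 10 Hz.
214 Hz mod fs = 6 Hz.
6 Hz ≤ fs/2 = 26 Hz, appears at 6 Hz.
Distinct values: {6 Hz, 10 Hz, 14 Hz, 20 Hz}.

6 Hz, 10 Hz, 14 Hz, 20 Hz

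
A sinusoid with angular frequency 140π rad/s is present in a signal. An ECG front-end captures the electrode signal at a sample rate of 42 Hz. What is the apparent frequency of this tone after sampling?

14 Hz

ω = 140π rad/s → f = ω/(2π) = 70 Hz.
70 Hz mod fs = 28 Hz.
28 Hz > fs/2 = 21 Hz, folds to fs − 28 Hz = 14 Hz.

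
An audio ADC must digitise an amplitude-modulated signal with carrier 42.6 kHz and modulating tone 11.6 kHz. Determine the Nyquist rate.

AM sidebands sit at fc ± fm = 31 kHz and 54.2 kHz.
Highest-frequency component: 54.2 kHz.
Nyquist rate = 2 × 54.2 kHz = 108.4 kHz.

108.4 kHz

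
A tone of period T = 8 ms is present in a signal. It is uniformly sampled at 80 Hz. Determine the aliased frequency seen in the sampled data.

35 Hz

T = 8 ms → f = 1/T = 125 Hz.
125 Hz mod fs = 45 Hz.
45 Hz > fs/2 = 40 Hz, folds to fs − 45 Hz = 35 Hz.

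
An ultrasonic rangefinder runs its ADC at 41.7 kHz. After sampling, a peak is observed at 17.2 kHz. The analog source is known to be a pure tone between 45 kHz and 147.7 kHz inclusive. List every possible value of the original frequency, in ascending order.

Frequencies that alias to 17.2 kHz are k·fs ± 17.2 kHz for integer k ≥ 0.
k=0: 17.2 kHz.
k=1: 24.5 kHz, 58.9 kHz.
k=2: 66.2 kHz, 100.6 kHz.
k=3: 107.9 kHz, 142.3 kHz.
k=4: 149.6 kHz, 184 kHz.
Within [45 kHz, 147.7 kHz]: 58.9 kHz, 66.2 kHz, 100.6 kHz, 107.9 kHz, 142.3 kHz.

58.9 kHz, 66.2 kHz, 100.6 kHz, 107.9 kHz, 142.3 kHz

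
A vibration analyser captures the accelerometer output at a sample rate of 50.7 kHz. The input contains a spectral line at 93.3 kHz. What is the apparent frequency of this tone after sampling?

93.3 kHz mod fs = 42.6 kHz.
42.6 kHz > fs/2 = 25.35 kHz, folds to fs − 42.6 kHz = 8.1 kHz.

8.1 kHz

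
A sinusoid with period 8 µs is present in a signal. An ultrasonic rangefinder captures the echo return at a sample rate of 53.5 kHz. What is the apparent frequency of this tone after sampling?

T = 8 µs → f = 1/T = 125 kHz.
125 kHz mod fs = 18 kHz.
18 kHz ≤ fs/2 = 26.75 kHz, appears at 18 kHz.

18 kHz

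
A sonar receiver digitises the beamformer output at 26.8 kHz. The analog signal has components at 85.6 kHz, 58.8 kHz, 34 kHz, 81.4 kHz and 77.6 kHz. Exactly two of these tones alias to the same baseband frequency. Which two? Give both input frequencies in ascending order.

fs/2 = 13.4 kHz.
85.6 kHz mod fs = 5.2 kHz.
5.2 kHz ≤ fs/2 = 13.4 kHz, appears at 5.2 kHz.
58.8 kHz mod fs = 5.2 kHz.
5.2 kHz ≤ fs/2 = 13.4 kHz, appears at 5.2 kHz.
34 kHz mod fs = 7.2 kHz.
7.2 kHz ≤ fs/2 = 13.4 kHz, appears at 7.2 kHz.
81.4 kHz mod fs = 1 kHz.
1 kHz ≤ fs/2 = 13.4 kHz, appears at 1 kHz.
77.6 kHz mod fs = 24 kHz.
24 kHz > fs/2 = 13.4 kHz, folds to fs − 24 kHz = 2.8 kHz.
58.8 kHz and 85.6 kHz both map to 5.2 kHz.

58.8 kHz, 85.6 kHz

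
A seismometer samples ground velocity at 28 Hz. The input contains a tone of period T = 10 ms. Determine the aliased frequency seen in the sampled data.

12 Hz

T = 10 ms → f = 1/T = 100 Hz.
100 Hz mod fs = 16 Hz.
16 Hz > fs/2 = 14 Hz, folds to fs − 16 Hz = 12 Hz.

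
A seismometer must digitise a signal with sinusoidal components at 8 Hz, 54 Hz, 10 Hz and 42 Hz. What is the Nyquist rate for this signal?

Highest-frequency component: 54 Hz.
Nyquist rate = 2 × 54 Hz = 108 Hz.

108 Hz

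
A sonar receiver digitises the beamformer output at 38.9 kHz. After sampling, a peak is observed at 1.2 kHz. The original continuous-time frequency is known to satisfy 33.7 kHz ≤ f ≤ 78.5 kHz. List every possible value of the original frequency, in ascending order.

Frequencies that alias to 1.2 kHz are k·fs ± 1.2 kHz for integer k ≥ 0.
k=0: 1.2 kHz.
k=1: 37.7 kHz, 40.1 kHz.
k=2: 76.6 kHz, 79 kHz.
k=3: 115.5 kHz, 117.9 kHz.
Within [33.7 kHz, 78.5 kHz]: 37.7 kHz, 40.1 kHz, 76.6 kHz.

37.7 kHz, 40.1 kHz, 76.6 kHz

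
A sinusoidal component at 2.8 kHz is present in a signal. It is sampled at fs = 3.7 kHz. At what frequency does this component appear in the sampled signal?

2.8 kHz > fs/2 = 1.85 kHz, folds to fs − 2.8 kHz = 0.9 kHz.

0.9 kHz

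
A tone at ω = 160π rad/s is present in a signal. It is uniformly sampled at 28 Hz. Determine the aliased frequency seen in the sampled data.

ω = 160π rad/s → f = ω/(2π) = 80 Hz.
80 Hz mod fs = 24 Hz.
24 Hz > fs/2 = 14 Hz, folds to fs − 24 Hz = 4 Hz.

4 Hz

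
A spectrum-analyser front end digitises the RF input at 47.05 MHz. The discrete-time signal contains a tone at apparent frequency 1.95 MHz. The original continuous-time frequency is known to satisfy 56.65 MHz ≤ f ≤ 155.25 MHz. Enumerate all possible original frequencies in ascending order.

92.15 MHz, 96.05 MHz, 139.2 MHz, 143.1 MHz

Frequencies that alias to 1.95 MHz are k·fs ± 1.95 MHz for integer k ≥ 0.
k=0: 1.95 MHz.
k=1: 45.1 MHz, 49 MHz.
k=2: 92.15 MHz, 96.05 MHz.
k=3: 139.2 MHz, 143.1 MHz.
k=4: 186.25 MHz, 190.15 MHz.
Within [56.65 MHz, 155.25 MHz]: 92.15 MHz, 96.05 MHz, 139.2 MHz, 143.1 MHz.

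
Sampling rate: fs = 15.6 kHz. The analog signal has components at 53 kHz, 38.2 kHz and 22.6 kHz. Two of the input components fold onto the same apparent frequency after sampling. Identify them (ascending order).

fs/2 = 7.8 kHz.
53 kHz mod fs = 6.2 kHz.
6.2 kHz ≤ fs/2 = 7.8 kHz, appears at 6.2 kHz.
38.2 kHz mod fs = 7 kHz.
7 kHz ≤ fs/2 = 7.8 kHz, appears at 7 kHz.
22.6 kHz mod fs = 7 kHz.
7 kHz ≤ fs/2 = 7.8 kHz, appears at 7 kHz.
22.6 kHz and 38.2 kHz both map to 7 kHz.

22.6 kHz, 38.2 kHz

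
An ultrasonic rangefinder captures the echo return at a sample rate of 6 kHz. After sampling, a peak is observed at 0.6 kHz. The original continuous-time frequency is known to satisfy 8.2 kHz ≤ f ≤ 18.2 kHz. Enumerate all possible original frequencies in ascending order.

Frequencies that alias to 0.6 kHz are k·fs ± 0.6 kHz for integer k ≥ 0.
k=0: 0.6 kHz.
k=1: 5.4 kHz, 6.6 kHz.
k=2: 11.4 kHz, 12.6 kHz.
k=3: 17.4 kHz, 18.6 kHz.
k=4: 23.4 kHz, 24.6 kHz.
Within [8.2 kHz, 18.2 kHz]: 11.4 kHz, 12.6 kHz, 17.4 kHz.

11.4 kHz, 12.6 kHz, 17.4 kHz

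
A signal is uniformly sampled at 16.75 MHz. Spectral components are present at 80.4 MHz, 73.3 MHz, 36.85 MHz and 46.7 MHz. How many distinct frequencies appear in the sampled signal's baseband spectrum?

3

fs/2 = 8.375 MHz.
80.4 MHz mod fs = 13.4 MHz.
13.4 MHz > fs/2 = 8.375 MHz, folds to fs − 13.4 MHz = 3.35 MHz.
73.3 MHz mod fs = 6.3 MHz.
6.3 MHz ≤ fs/2 = 8.375 MHz, appears at 6.3 MHz.
36.85 MHz mod fs = 3.35 MHz.
3.35 MHz ≤ fs/2 = 8.375 MHz, appears at 3.35 MHz.
46.7 MHz mod fs = 13.2 MHz.
13.2 MHz > fs/2 = 8.375 MHz, folds to fs − 13.2 MHz = 3.55 MHz.
Distinct values: {3.35 MHz, 3.55 MHz, 6.3 MHz} → 3.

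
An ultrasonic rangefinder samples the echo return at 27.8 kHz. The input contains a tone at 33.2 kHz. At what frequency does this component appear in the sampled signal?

5.4 kHz

33.2 kHz mod fs = 5.4 kHz.
5.4 kHz ≤ fs/2 = 13.9 kHz, appears at 5.4 kHz.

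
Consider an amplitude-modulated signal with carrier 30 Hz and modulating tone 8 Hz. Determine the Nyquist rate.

AM sidebands sit at fc ± fm = 22 Hz and 38 Hz.
Highest-frequency component: 38 Hz.
Nyquist rate = 2 × 38 Hz = 76 Hz.

76 Hz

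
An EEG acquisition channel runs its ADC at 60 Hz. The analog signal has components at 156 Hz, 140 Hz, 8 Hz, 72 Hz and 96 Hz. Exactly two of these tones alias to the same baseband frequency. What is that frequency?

fs/2 = 30 Hz.
156 Hz mod fs = 36 Hz.
36 Hz > fs/2 = 30 Hz, folds to fs − 36 Hz = 24 Hz.
140 Hz mod fs = 20 Hz.
20 Hz ≤ fs/2 = 30 Hz, appears at 20 Hz.
8 Hz ≤ fs/2 = 30 Hz, passes unchanged.
72 Hz mod fs = 12 Hz.
12 Hz ≤ fs/2 = 30 Hz, appears at 12 Hz.
96 Hz mod fs = 36 Hz.
36 Hz > fs/2 = 30 Hz, folds to fs − 36 Hz = 24 Hz.
96 Hz and 156 Hz both map to 24 Hz.

24 Hz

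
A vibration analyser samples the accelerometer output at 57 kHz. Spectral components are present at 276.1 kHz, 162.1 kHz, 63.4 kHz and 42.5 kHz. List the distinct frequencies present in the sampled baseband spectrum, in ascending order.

6.4 kHz, 8.9 kHz, 14.5 kHz

fs/2 = 28.5 kHz.
276.1 kHz mod fs = 48.1 kHz.
48.1 kHz > fs/2 = 28.5 kHz, folds to fs − 48.1 kHz = 8.9 kHz.
162.1 kHz mod fs = 48.1 kHz.
48.1 kHz > fs/2 = 28.5 kHz, folds to fs − 48.1 kHz = 8.9 kHz.
63.4 kHz mod fs = 6.4 kHz.
6.4 kHz ≤ fs/2 = 28.5 kHz, appears at 6.4 kHz.
42.5 kHz > fs/2 = 28.5 kHz, folds to fs − 42.5 kHz = 14.5 kHz.
Distinct values: {6.4 kHz, 8.9 kHz, 14.5 kHz}.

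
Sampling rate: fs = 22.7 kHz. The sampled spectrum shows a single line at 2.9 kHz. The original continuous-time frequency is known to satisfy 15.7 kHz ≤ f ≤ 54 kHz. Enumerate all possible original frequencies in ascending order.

19.8 kHz, 25.6 kHz, 42.5 kHz, 48.3 kHz

Frequencies that alias to 2.9 kHz are k·fs ± 2.9 kHz for integer k ≥ 0.
k=0: 2.9 kHz.
k=1: 19.8 kHz, 25.6 kHz.
k=2: 42.5 kHz, 48.3 kHz.
k=3: 65.2 kHz, 71 kHz.
Within [15.7 kHz, 54 kHz]: 19.8 kHz, 25.6 kHz, 42.5 kHz, 48.3 kHz.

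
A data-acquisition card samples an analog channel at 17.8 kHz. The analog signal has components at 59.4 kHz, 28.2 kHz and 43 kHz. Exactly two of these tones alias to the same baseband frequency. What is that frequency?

fs/2 = 8.9 kHz.
59.4 kHz mod fs = 6 kHz.
6 kHz ≤ fs/2 = 8.9 kHz, appears at 6 kHz.
28.2 kHz mod fs = 10.4 kHz.
10.4 kHz > fs/2 = 8.9 kHz, folds to fs − 10.4 kHz = 7.4 kHz.
43 kHz mod fs = 7.4 kHz.
7.4 kHz ≤ fs/2 = 8.9 kHz, appears at 7.4 kHz.
28.2 kHz and 43 kHz both map to 7.4 kHz.

7.4 kHz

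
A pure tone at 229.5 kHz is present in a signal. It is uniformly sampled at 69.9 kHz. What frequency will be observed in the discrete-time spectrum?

19.8 kHz

229.5 kHz mod fs = 19.8 kHz.
19.8 kHz ≤ fs/2 = 34.95 kHz, appears at 19.8 kHz.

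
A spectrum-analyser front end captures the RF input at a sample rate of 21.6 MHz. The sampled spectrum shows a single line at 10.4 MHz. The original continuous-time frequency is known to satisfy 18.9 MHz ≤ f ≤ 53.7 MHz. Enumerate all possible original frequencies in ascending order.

32 MHz, 32.8 MHz, 53.6 MHz

Frequencies that alias to 10.4 MHz are k·fs ± 10.4 MHz for integer k ≥ 0.
k=0: 10.4 MHz.
k=1: 11.2 MHz, 32 MHz.
k=2: 32.8 MHz, 53.6 MHz.
k=3: 54.4 MHz, 75.2 MHz.
Within [18.9 MHz, 53.7 MHz]: 32 MHz, 32.8 MHz, 53.6 MHz.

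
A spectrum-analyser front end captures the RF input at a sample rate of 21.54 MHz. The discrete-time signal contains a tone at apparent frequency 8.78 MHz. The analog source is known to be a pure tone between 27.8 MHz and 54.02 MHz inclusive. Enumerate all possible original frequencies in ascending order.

30.32 MHz, 34.3 MHz, 51.86 MHz

Frequencies that alias to 8.78 MHz are k·fs ± 8.78 MHz for integer k ≥ 0.
k=0: 8.78 MHz.
k=1: 12.76 MHz, 30.32 MHz.
k=2: 34.3 MHz, 51.86 MHz.
k=3: 55.84 MHz, 73.4 MHz.
Within [27.8 MHz, 54.02 MHz]: 30.32 MHz, 34.3 MHz, 51.86 MHz.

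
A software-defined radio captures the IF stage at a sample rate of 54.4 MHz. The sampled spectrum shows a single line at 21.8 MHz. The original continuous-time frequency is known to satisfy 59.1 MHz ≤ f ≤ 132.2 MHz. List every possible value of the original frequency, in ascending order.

Frequencies that alias to 21.8 MHz are k·fs ± 21.8 MHz for integer k ≥ 0.
k=0: 21.8 MHz.
k=1: 32.6 MHz, 76.2 MHz.
k=2: 87 MHz, 130.6 MHz.
k=3: 141.4 MHz, 185 MHz.
Within [59.1 MHz, 132.2 MHz]: 76.2 MHz, 87 MHz, 130.6 MHz.

76.2 MHz, 87 MHz, 130.6 MHz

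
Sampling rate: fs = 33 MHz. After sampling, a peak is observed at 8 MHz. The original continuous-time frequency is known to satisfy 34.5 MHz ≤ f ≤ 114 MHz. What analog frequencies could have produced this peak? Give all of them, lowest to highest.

Frequencies that alias to 8 MHz are k·fs ± 8 MHz for integer k ≥ 0.
k=0: 8 MHz.
k=1: 25 MHz, 41 MHz.
k=2: 58 MHz, 74 MHz.
k=3: 91 MHz, 107 MHz.
k=4: 124 MHz, 140 MHz.
Within [34.5 MHz, 114 MHz]: 41 MHz, 58 MHz, 74 MHz, 91 MHz, 107 MHz.

41 MHz, 58 MHz, 74 MHz, 91 MHz, 107 MHz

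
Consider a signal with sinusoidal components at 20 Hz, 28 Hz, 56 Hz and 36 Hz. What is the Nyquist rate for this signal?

112 Hz

Highest-frequency component: 56 Hz.
Nyquist rate = 2 × 56 Hz = 112 Hz.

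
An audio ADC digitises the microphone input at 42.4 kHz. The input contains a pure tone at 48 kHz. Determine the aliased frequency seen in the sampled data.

48 kHz mod fs = 5.6 kHz.
5.6 kHz ≤ fs/2 = 21.2 kHz, appears at 5.6 kHz.

5.6 kHz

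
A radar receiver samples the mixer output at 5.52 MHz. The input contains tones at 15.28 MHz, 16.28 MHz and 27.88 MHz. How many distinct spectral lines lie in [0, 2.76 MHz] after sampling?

fs/2 = 2.76 MHz.
15.28 MHz mod fs = 4.24 MHz.
4.24 MHz > fs/2 = 2.76 MHz, folds to fs − 4.24 MHz = 1.28 MHz.
16.28 MHz mod fs = 5.24 MHz.
5.24 MHz > fs/2 = 2.76 MHz, folds to fs − 5.24 MHz = 0.28 MHz.
27.88 MHz mod fs = 0.28 MHz.
0.28 MHz ≤ fs/2 = 2.76 MHz, appears at 0.28 MHz.
Distinct values: {0.28 MHz, 1.28 MHz} → 2.

2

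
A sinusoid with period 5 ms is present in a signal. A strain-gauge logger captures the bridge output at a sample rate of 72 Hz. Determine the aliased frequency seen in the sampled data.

T = 5 ms → f = 1/T = 200 Hz.
200 Hz mod fs = 56 Hz.
56 Hz > fs/2 = 36 Hz, folds to fs − 56 Hz = 16 Hz.

16 Hz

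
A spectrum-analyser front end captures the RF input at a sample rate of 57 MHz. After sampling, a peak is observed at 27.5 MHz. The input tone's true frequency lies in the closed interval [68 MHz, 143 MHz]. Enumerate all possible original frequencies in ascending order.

84.5 MHz, 86.5 MHz, 141.5 MHz

Frequencies that alias to 27.5 MHz are k·fs ± 27.5 MHz for integer k ≥ 0.
k=0: 27.5 MHz.
k=1: 29.5 MHz, 84.5 MHz.
k=2: 86.5 MHz, 141.5 MHz.
k=3: 143.5 MHz, 198.5 MHz.
Within [68 MHz, 143 MHz]: 84.5 MHz, 86.5 MHz, 141.5 MHz.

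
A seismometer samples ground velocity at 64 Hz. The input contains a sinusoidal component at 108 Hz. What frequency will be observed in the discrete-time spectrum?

108 Hz mod fs = 44 Hz.
44 Hz > fs/2 = 32 Hz, folds to fs − 44 Hz = 20 Hz.

20 Hz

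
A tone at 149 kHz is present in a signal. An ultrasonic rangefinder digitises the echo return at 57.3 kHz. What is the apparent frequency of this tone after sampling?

22.9 kHz

149 kHz mod fs = 34.4 kHz.
34.4 kHz > fs/2 = 28.65 kHz, folds to fs − 34.4 kHz = 22.9 kHz.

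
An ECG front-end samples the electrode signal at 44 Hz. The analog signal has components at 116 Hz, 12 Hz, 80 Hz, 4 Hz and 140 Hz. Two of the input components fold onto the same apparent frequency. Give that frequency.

fs/2 = 22 Hz.
116 Hz mod fs = 28 Hz.
28 Hz > fs/2 = 22 Hz, folds to fs − 28 Hz = 16 Hz.
12 Hz ≤ fs/2 = 22 Hz, passes unchanged.
80 Hz mod fs = 36 Hz.
36 Hz > fs/2 = 22 Hz, folds to fs − 36 Hz = 8 Hz.
4 Hz ≤ fs/2 = 22 Hz, passes unchanged.
140 Hz mod fs = 8 Hz.
8 Hz ≤ fs/2 = 22 Hz, appears at 8 Hz.
80 Hz and 140 Hz both map to 8 Hz.

8 Hz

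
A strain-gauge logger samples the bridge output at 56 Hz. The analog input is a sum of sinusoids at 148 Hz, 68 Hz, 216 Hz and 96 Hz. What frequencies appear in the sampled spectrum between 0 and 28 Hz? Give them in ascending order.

fs/2 = 28 Hz.
148 Hz mod fs = 36 Hz.
36 Hz > fs/2 = 28 Hz, folds to fs − 36 Hz = 20 Hz.
68 Hz mod fs = 12 Hz.
12 Hz ≤ fs/2 = 28 Hz, appears at 12 Hz.
216 Hz mod fs = 48 Hz.
48 Hz > fs/2 = 28 Hz, folds to fs − 48 Hz = 8 Hz.
96 Hz mod fs = 40 Hz.
40 Hz > fs/2 = 28 Hz, folds to fs − 40 Hz = 16 Hz.
Distinct values: {8 Hz, 12 Hz, 16 Hz, 20 Hz}.

8 Hz, 12 Hz, 16 Hz, 20 Hz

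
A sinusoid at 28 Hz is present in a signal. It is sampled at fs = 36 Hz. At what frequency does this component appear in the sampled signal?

8 Hz

28 Hz > fs/2 = 18 Hz, folds to fs − 28 Hz = 8 Hz.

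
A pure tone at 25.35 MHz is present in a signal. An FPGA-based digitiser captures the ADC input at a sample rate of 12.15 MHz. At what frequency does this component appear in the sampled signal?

25.35 MHz mod fs = 1.05 MHz.
1.05 MHz ≤ fs/2 = 6.075 MHz, appears at 1.05 MHz.

1.05 MHz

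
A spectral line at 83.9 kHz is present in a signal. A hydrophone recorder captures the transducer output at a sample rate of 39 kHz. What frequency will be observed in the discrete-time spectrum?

83.9 kHz mod fs = 5.9 kHz.
5.9 kHz ≤ fs/2 = 19.5 kHz, appears at 5.9 kHz.

5.9 kHz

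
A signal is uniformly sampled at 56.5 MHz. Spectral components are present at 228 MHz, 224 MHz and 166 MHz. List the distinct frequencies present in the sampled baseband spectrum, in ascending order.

2 MHz, 3.5 MHz

fs/2 = 28.25 MHz.
228 MHz mod fs = 2 MHz.
2 MHz ≤ fs/2 = 28.25 MHz, appears at 2 MHz.
224 MHz mod fs = 54.5 MHz.
54.5 MHz > fs/2 = 28.25 MHz, folds to fs − 54.5 MHz = 2 MHz.
166 MHz mod fs = 53 MHz.
53 MHz > fs/2 = 28.25 MHz, folds to fs − 53 MHz = 3.5 MHz.
Distinct values: {2 MHz, 3.5 MHz}.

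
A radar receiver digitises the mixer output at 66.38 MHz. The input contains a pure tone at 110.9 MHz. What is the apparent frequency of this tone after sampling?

21.86 MHz

110.9 MHz mod fs = 44.52 MHz.
44.52 MHz > fs/2 = 33.19 MHz, folds to fs − 44.52 MHz = 21.86 MHz.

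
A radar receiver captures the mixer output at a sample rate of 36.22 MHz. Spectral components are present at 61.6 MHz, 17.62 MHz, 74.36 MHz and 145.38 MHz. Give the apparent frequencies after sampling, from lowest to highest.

fs/2 = 18.11 MHz.
61.6 MHz mod fs = 25.38 MHz.
25.38 MHz > fs/2 = 18.11 MHz, folds to fs − 25.38 MHz = 10.84 MHz.
17.62 MHz ≤ fs/2 = 18.11 MHz, passes unchanged.
74.36 MHz mod fs = 1.92 MHz.
1.92 MHz ≤ fs/2 = 18.11 MHz, appears at 1.92 MHz.
145.38 MHz mod fs = 0.5 MHz.
0.5 MHz ≤ fs/2 = 18.11 MHz, appears at 0.5 MHz.
Distinct values: {0.5 MHz, 1.92 MHz, 10.84 MHz, 17.62 MHz}.

0.5 MHz, 1.92 MHz, 10.84 MHz, 17.62 MHz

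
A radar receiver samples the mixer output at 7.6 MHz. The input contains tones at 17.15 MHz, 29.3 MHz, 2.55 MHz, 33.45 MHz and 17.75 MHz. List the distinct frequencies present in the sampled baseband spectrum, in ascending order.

1.1 MHz, 1.95 MHz, 2.55 MHz, 3.05 MHz

fs/2 = 3.8 MHz.
17.15 MHz mod fs = 1.95 MHz.
1.95 MHz ≤ fs/2 = 3.8 MHz, appears at 1.95 MHz.
29.3 MHz mod fs = 6.5 MHz.
6.5 MHz > fs/2 = 3.8 MHz, folds to fs − 6.5 MHz = 1.1 MHz.
2.55 MHz ≤ fs/2 = 3.8 MHz, passes unchanged.
33.45 MHz mod fs = 3.05 MHz.
3.05 MHz ≤ fs/2 = 3.8 MHz, appears at 3.05 MHz.
17.75 MHz mod fs = 2.55 MHz.
2.55 MHz ≤ fs/2 = 3.8 MHz, appears at 2.55 MHz.
Distinct values: {1.1 MHz, 1.95 MHz, 2.55 MHz, 3.05 MHz}.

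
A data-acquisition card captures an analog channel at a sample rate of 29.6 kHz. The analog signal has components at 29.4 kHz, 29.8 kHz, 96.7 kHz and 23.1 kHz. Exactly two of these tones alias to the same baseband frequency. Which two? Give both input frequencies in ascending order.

29.4 kHz, 29.8 kHz

fs/2 = 14.8 kHz.
29.4 kHz > fs/2 = 14.8 kHz, folds to fs − 29.4 kHz = 0.2 kHz.
29.8 kHz mod fs = 0.2 kHz.
0.2 kHz ≤ fs/2 = 14.8 kHz, appears at 0.2 kHz.
96.7 kHz mod fs = 7.9 kHz.
7.9 kHz ≤ fs/2 = 14.8 kHz, appears at 7.9 kHz.
23.1 kHz > fs/2 = 14.8 kHz, folds to fs − 23.1 kHz = 6.5 kHz.
29.4 kHz and 29.8 kHz both map to 0.2 kHz.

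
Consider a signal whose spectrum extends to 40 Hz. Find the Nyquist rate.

80 Hz

Nyquist rate = 2 × 40 Hz = 80 Hz.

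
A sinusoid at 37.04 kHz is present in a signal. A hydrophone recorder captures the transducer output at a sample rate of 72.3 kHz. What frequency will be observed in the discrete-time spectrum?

35.26 kHz

37.04 kHz > fs/2 = 36.15 kHz, folds to fs − 37.04 kHz = 35.26 kHz.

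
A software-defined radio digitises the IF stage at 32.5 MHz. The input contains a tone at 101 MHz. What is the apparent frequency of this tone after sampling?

3.5 MHz

101 MHz mod fs = 3.5 MHz.
3.5 MHz ≤ fs/2 = 16.25 MHz, appears at 3.5 MHz.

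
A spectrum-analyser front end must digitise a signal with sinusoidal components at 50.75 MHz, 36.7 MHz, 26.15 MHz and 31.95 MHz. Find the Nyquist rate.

Highest-frequency component: 50.75 MHz.
Nyquist rate = 2 × 50.75 MHz = 101.5 MHz.

101.5 MHz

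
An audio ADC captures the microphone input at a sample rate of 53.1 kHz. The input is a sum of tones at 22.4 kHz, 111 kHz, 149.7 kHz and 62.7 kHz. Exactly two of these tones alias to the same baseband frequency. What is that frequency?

fs/2 = 26.55 kHz.
22.4 kHz ≤ fs/2 = 26.55 kHz, passes unchanged.
111 kHz mod fs = 4.8 kHz.
4.8 kHz ≤ fs/2 = 26.55 kHz, appears at 4.8 kHz.
149.7 kHz mod fs = 43.5 kHz.
43.5 kHz > fs/2 = 26.55 kHz, folds to fs − 43.5 kHz = 9.6 kHz.
62.7 kHz mod fs = 9.6 kHz.
9.6 kHz ≤ fs/2 = 26.55 kHz, appears at 9.6 kHz.
62.7 kHz and 149.7 kHz both map to 9.6 kHz.

9.6 kHz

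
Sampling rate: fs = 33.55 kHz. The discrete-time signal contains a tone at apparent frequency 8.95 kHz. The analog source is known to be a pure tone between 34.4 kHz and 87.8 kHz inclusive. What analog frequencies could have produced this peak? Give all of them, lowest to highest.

Frequencies that alias to 8.95 kHz are k·fs ± 8.95 kHz for integer k ≥ 0.
k=0: 8.95 kHz.
k=1: 24.6 kHz, 42.5 kHz.
k=2: 58.15 kHz, 76.05 kHz.
k=3: 91.7 kHz, 109.6 kHz.
Within [34.4 kHz, 87.8 kHz]: 42.5 kHz, 58.15 kHz, 76.05 kHz.

42.5 kHz, 58.15 kHz, 76.05 kHz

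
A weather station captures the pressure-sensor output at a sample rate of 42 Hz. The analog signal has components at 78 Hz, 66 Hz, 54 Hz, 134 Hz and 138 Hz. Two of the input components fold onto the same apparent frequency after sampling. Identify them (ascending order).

fs/2 = 21 Hz.
78 Hz mod fs = 36 Hz.
36 Hz > fs/2 = 21 Hz, folds to fs − 36 Hz = 6 Hz.
66 Hz mod fs = 24 Hz.
24 Hz > fs/2 = 21 Hz, folds to fs − 24 Hz = 18 Hz.
54 Hz mod fs = 12 Hz.
12 Hz ≤ fs/2 = 21 Hz, appears at 12 Hz.
134 Hz mod fs = 8 Hz.
8 Hz ≤ fs/2 = 21 Hz, appears at 8 Hz.
138 Hz mod fs = 12 Hz.
12 Hz ≤ fs/2 = 21 Hz, appears at 12 Hz.
54 Hz and 138 Hz both map to 12 Hz.

54 Hz, 138 Hz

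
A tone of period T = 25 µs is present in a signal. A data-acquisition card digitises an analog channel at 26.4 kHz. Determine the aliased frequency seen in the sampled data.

12.8 kHz

T = 25 µs → f = 1/T = 40 kHz.
40 kHz mod fs = 13.6 kHz.
13.6 kHz > fs/2 = 13.2 kHz, folds to fs − 13.6 kHz = 12.8 kHz.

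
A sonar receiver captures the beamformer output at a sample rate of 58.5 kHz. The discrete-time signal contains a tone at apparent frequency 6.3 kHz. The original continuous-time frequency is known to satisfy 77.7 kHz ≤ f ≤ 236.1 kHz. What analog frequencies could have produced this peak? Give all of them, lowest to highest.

110.7 kHz, 123.3 kHz, 169.2 kHz, 181.8 kHz, 227.7 kHz

Frequencies that alias to 6.3 kHz are k·fs ± 6.3 kHz for integer k ≥ 0.
k=0: 6.3 kHz.
k=1: 52.2 kHz, 64.8 kHz.
k=2: 110.7 kHz, 123.3 kHz.
k=3: 169.2 kHz, 181.8 kHz.
k=4: 227.7 kHz, 240.3 kHz.
k=5: 286.2 kHz, 298.8 kHz.
Within [77.7 kHz, 236.1 kHz]: 110.7 kHz, 123.3 kHz, 169.2 kHz, 181.8 kHz, 227.7 kHz.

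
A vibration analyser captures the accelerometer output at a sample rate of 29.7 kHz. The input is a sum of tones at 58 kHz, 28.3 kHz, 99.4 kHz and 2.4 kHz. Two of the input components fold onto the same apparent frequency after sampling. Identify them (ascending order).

28.3 kHz, 58 kHz

fs/2 = 14.85 kHz.
58 kHz mod fs = 28.3 kHz.
28.3 kHz > fs/2 = 14.85 kHz, folds to fs − 28.3 kHz = 1.4 kHz.
28.3 kHz > fs/2 = 14.85 kHz, folds to fs − 28.3 kHz = 1.4 kHz.
99.4 kHz mod fs = 10.3 kHz.
10.3 kHz ≤ fs/2 = 14.85 kHz, appears at 10.3 kHz.
2.4 kHz ≤ fs/2 = 14.85 kHz, passes unchanged.
28.3 kHz and 58 kHz both map to 1.4 kHz.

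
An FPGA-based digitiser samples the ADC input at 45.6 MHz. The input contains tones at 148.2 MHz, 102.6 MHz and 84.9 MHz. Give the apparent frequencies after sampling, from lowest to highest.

fs/2 = 22.8 MHz.
148.2 MHz mod fs = 11.4 MHz.
11.4 MHz ≤ fs/2 = 22.8 MHz, appears at 11.4 MHz.
102.6 MHz mod fs = 11.4 MHz.
11.4 MHz ≤ fs/2 = 22.8 MHz, appears at 11.4 MHz.
84.9 MHz mod fs = 39.3 MHz.
39.3 MHz > fs/2 = 22.8 MHz, folds to fs − 39.3 MHz = 6.3 MHz.
Distinct values: {6.3 MHz, 11.4 MHz}.

6.3 MHz, 11.4 MHz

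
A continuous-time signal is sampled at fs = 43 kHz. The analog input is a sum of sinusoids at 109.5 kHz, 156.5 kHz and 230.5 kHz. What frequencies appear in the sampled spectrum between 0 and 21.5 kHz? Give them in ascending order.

fs/2 = 21.5 kHz.
109.5 kHz mod fs = 23.5 kHz.
23.5 kHz > fs/2 = 21.5 kHz, folds to fs − 23.5 kHz = 19.5 kHz.
156.5 kHz mod fs = 27.5 kHz.
27.5 kHz > fs/2 = 21.5 kHz, folds to fs − 27.5 kHz = 15.5 kHz.
230.5 kHz mod fs = 15.5 kHz.
15.5 kHz ≤ fs/2 = 21.5 kHz, appears at 15.5 kHz.
Distinct values: {15.5 kHz, 19.5 kHz}.

15.5 kHz, 19.5 kHz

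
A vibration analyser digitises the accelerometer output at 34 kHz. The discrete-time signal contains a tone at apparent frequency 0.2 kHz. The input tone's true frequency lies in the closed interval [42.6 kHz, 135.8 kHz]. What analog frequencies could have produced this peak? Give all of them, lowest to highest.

67.8 kHz, 68.2 kHz, 101.8 kHz, 102.2 kHz, 135.8 kHz

Frequencies that alias to 0.2 kHz are k·fs ± 0.2 kHz for integer k ≥ 0.
k=0: 0.2 kHz.
k=1: 33.8 kHz, 34.2 kHz.
k=2: 67.8 kHz, 68.2 kHz.
k=3: 101.8 kHz, 102.2 kHz.
k=4: 135.8 kHz, 136.2 kHz.
k=5: 169.8 kHz, 170.2 kHz.
Within [42.6 kHz, 135.8 kHz]: 67.8 kHz, 68.2 kHz, 101.8 kHz, 102.2 kHz, 135.8 kHz.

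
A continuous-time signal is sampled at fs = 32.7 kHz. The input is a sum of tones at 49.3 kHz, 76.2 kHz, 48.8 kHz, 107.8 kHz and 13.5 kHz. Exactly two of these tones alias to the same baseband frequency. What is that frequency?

fs/2 = 16.35 kHz.
49.3 kHz mod fs = 16.6 kHz.
16.6 kHz > fs/2 = 16.35 kHz, folds to fs − 16.6 kHz = 16.1 kHz.
76.2 kHz mod fs = 10.8 kHz.
10.8 kHz ≤ fs/2 = 16.35 kHz, appears at 10.8 kHz.
48.8 kHz mod fs = 16.1 kHz.
16.1 kHz ≤ fs/2 = 16.35 kHz, appears at 16.1 kHz.
107.8 kHz mod fs = 9.7 kHz.
9.7 kHz ≤ fs/2 = 16.35 kHz, appears at 9.7 kHz.
13.5 kHz ≤ fs/2 = 16.35 kHz, passes unchanged.
48.8 kHz and 49.3 kHz both map to 16.1 kHz.

16.1 kHz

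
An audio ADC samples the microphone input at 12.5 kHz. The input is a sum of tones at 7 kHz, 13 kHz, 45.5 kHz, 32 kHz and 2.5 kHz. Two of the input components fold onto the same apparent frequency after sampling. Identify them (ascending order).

7 kHz, 32 kHz

fs/2 = 6.25 kHz.
7 kHz > fs/2 = 6.25 kHz, folds to fs − 7 kHz = 5.5 kHz.
13 kHz mod fs = 0.5 kHz.
0.5 kHz ≤ fs/2 = 6.25 kHz, appears at 0.5 kHz.
45.5 kHz mod fs = 8 kHz.
8 kHz > fs/2 = 6.25 kHz, folds to fs − 8 kHz = 4.5 kHz.
32 kHz mod fs = 7 kHz.
7 kHz > fs/2 = 6.25 kHz, folds to fs − 7 kHz = 5.5 kHz.
2.5 kHz ≤ fs/2 = 6.25 kHz, passes unchanged.
7 kHz and 32 kHz both map to 5.5 kHz.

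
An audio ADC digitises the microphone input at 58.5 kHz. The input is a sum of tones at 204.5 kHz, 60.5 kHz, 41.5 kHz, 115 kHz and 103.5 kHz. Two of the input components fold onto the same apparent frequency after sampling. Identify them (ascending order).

fs/2 = 29.25 kHz.
204.5 kHz mod fs = 29 kHz.
29 kHz ≤ fs/2 = 29.25 kHz, appears at 29 kHz.
60.5 kHz mod fs = 2 kHz.
2 kHz ≤ fs/2 = 29.25 kHz, appears at 2 kHz.
41.5 kHz > fs/2 = 29.25 kHz, folds to fs − 41.5 kHz = 17 kHz.
115 kHz mod fs = 56.5 kHz.
56.5 kHz > fs/2 = 29.25 kHz, folds to fs − 56.5 kHz = 2 kHz.
103.5 kHz mod fs = 45 kHz.
45 kHz > fs/2 = 29.25 kHz, folds to fs − 45 kHz = 13.5 kHz.
60.5 kHz and 115 kHz both map to 2 kHz.

60.5 kHz, 115 kHz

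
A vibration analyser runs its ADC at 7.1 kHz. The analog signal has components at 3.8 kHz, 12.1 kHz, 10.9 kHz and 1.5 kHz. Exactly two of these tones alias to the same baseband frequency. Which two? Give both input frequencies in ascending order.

fs/2 = 3.55 kHz.
3.8 kHz > fs/2 = 3.55 kHz, folds to fs − 3.8 kHz = 3.3 kHz.
12.1 kHz mod fs = 5 kHz.
5 kHz > fs/2 = 3.55 kHz, folds to fs − 5 kHz = 2.1 kHz.
10.9 kHz mod fs = 3.8 kHz.
3.8 kHz > fs/2 = 3.55 kHz, folds to fs − 3.8 kHz = 3.3 kHz.
1.5 kHz ≤ fs/2 = 3.55 kHz, passes unchanged.
3.8 kHz and 10.9 kHz both map to 3.3 kHz.

3.8 kHz, 10.9 kHz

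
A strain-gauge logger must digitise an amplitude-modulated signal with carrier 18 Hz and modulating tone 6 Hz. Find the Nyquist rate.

AM sidebands sit at fc ± fm = 12 Hz and 24 Hz.
Highest-frequency component: 24 Hz.
Nyquist rate = 2 × 24 Hz = 48 Hz.

48 Hz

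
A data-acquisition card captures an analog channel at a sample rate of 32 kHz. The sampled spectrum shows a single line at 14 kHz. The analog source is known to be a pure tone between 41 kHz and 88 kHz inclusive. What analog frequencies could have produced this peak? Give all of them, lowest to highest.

Frequencies that alias to 14 kHz are k·fs ± 14 kHz for integer k ≥ 0.
k=0: 14 kHz.
k=1: 18 kHz, 46 kHz.
k=2: 50 kHz, 78 kHz.
k=3: 82 kHz, 110 kHz.
k=4: 114 kHz, 142 kHz.
Within [41 kHz, 88 kHz]: 46 kHz, 50 kHz, 78 kHz, 82 kHz.

46 kHz, 50 kHz, 78 kHz, 82 kHz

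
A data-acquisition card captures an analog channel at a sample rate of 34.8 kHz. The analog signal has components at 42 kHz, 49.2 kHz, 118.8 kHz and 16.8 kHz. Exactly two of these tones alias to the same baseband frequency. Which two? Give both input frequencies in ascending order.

fs/2 = 17.4 kHz.
42 kHz mod fs = 7.2 kHz.
7.2 kHz ≤ fs/2 = 17.4 kHz, appears at 7.2 kHz.
49.2 kHz mod fs = 14.4 kHz.
14.4 kHz ≤ fs/2 = 17.4 kHz, appears at 14.4 kHz.
118.8 kHz mod fs = 14.4 kHz.
14.4 kHz ≤ fs/2 = 17.4 kHz, appears at 14.4 kHz.
16.8 kHz ≤ fs/2 = 17.4 kHz, passes unchanged.
49.2 kHz and 118.8 kHz both map to 14.4 kHz.

49.2 kHz, 118.8 kHz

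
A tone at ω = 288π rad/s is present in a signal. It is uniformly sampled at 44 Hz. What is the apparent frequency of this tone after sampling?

12 Hz

ω = 288π rad/s → f = ω/(2π) = 144 Hz.
144 Hz mod fs = 12 Hz.
12 Hz ≤ fs/2 = 22 Hz, appears at 12 Hz.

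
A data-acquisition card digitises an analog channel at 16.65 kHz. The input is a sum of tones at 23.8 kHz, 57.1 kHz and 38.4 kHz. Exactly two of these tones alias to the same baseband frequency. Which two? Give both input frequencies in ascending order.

23.8 kHz, 57.1 kHz

fs/2 = 8.325 kHz.
23.8 kHz mod fs = 7.15 kHz.
7.15 kHz ≤ fs/2 = 8.325 kHz, appears at 7.15 kHz.
57.1 kHz mod fs = 7.15 kHz.
7.15 kHz ≤ fs/2 = 8.325 kHz, appears at 7.15 kHz.
38.4 kHz mod fs = 5.1 kHz.
5.1 kHz ≤ fs/2 = 8.325 kHz, appears at 5.1 kHz.
23.8 kHz and 57.1 kHz both map to 7.15 kHz.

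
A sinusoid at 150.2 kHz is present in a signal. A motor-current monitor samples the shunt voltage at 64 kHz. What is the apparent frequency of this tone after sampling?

22.2 kHz

150.2 kHz mod fs = 22.2 kHz.
22.2 kHz ≤ fs/2 = 32 kHz, appears at 22.2 kHz.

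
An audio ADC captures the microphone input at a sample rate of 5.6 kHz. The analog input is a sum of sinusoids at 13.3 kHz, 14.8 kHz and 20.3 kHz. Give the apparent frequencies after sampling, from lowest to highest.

2 kHz, 2.1 kHz

fs/2 = 2.8 kHz.
13.3 kHz mod fs = 2.1 kHz.
2.1 kHz ≤ fs/2 = 2.8 kHz, appears at 2.1 kHz.
14.8 kHz mod fs = 3.6 kHz.
3.6 kHz > fs/2 = 2.8 kHz, folds to fs − 3.6 kHz = 2 kHz.
20.3 kHz mod fs = 3.5 kHz.
3.5 kHz > fs/2 = 2.8 kHz, folds to fs − 3.5 kHz = 2.1 kHz.
Distinct values: {2 kHz, 2.1 kHz}.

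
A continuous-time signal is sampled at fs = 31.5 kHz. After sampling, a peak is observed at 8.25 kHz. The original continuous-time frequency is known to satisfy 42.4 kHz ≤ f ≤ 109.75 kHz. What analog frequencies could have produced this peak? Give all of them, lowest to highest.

Frequencies that alias to 8.25 kHz are k·fs ± 8.25 kHz for integer k ≥ 0.
k=0: 8.25 kHz.
k=1: 23.25 kHz, 39.75 kHz.
k=2: 54.75 kHz, 71.25 kHz.
k=3: 86.25 kHz, 102.75 kHz.
k=4: 117.75 kHz, 134.25 kHz.
Within [42.4 kHz, 109.75 kHz]: 54.75 kHz, 71.25 kHz, 86.25 kHz, 102.75 kHz.

54.75 kHz, 71.25 kHz, 86.25 kHz, 102.75 kHz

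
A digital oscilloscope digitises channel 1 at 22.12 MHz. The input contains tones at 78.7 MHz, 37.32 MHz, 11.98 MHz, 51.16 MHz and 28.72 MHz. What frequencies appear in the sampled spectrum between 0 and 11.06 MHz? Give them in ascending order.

fs/2 = 11.06 MHz.
78.7 MHz mod fs = 12.34 MHz.
12.34 MHz > fs/2 = 11.06 MHz, folds to fs − 12.34 MHz = 9.78 MHz.
37.32 MHz mod fs = 15.2 MHz.
15.2 MHz > fs/2 = 11.06 MHz, folds to fs − 15.2 MHz = 6.92 MHz.
11.98 MHz > fs/2 = 11.06 MHz, folds to fs − 11.98 MHz = 10.14 MHz.
51.16 MHz mod fs = 6.92 MHz.
6.92 MHz ≤ fs/2 = 11.06 MHz, appears at 6.92 MHz.
28.72 MHz mod fs = 6.6 MHz.
6.6 MHz ≤ fs/2 = 11.06 MHz, appears at 6.6 MHz.
Distinct values: {6.6 MHz, 6.92 MHz, 9.78 MHz, 10.14 MHz}.

6.6 MHz, 6.92 MHz, 9.78 MHz, 10.14 MHz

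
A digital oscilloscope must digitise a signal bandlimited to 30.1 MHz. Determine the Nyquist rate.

60.2 MHz

Nyquist rate = 2 × 30.1 MHz = 60.2 MHz.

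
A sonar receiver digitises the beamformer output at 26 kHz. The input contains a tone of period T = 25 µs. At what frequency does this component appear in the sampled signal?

T = 25 µs → f = 1/T = 40 kHz.
40 kHz mod fs = 14 kHz.
14 kHz > fs/2 = 13 kHz, folds to fs − 14 kHz = 12 kHz.

12 kHz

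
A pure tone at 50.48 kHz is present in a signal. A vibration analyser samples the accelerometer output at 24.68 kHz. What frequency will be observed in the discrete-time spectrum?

50.48 kHz mod fs = 1.12 kHz.
1.12 kHz ≤ fs/2 = 12.34 kHz, appears at 1.12 kHz.

1.12 kHz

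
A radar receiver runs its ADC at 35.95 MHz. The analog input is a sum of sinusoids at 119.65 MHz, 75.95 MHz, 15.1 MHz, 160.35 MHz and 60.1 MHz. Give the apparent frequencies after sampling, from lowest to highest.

4.05 MHz, 11.8 MHz, 15.1 MHz, 16.55 MHz

fs/2 = 17.975 MHz.
119.65 MHz mod fs = 11.8 MHz.
11.8 MHz ≤ fs/2 = 17.975 MHz, appears at 11.8 MHz.
75.95 MHz mod fs = 4.05 MHz.
4.05 MHz ≤ fs/2 = 17.975 MHz, appears at 4.05 MHz.
15.1 MHz ≤ fs/2 = 17.975 MHz, passes unchanged.
160.35 MHz mod fs = 16.55 MHz.
16.55 MHz ≤ fs/2 = 17.975 MHz, appears at 16.55 MHz.
60.1 MHz mod fs = 24.15 MHz.
24.15 MHz > fs/2 = 17.975 MHz, folds to fs − 24.15 MHz = 11.8 MHz.
Distinct values: {4.05 MHz, 11.8 MHz, 15.1 MHz, 16.55 MHz}.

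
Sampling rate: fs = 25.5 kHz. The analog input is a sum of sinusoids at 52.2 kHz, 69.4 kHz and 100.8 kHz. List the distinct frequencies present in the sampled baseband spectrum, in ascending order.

1.2 kHz, 7.1 kHz

fs/2 = 12.75 kHz.
52.2 kHz mod fs = 1.2 kHz.
1.2 kHz ≤ fs/2 = 12.75 kHz, appears at 1.2 kHz.
69.4 kHz mod fs = 18.4 kHz.
18.4 kHz > fs/2 = 12.75 kHz, folds to fs − 18.4 kHz = 7.1 kHz.
100.8 kHz mod fs = 24.3 kHz.
24.3 kHz > fs/2 = 12.75 kHz, folds to fs − 24.3 kHz = 1.2 kHz.
Distinct values: {1.2 kHz, 7.1 kHz}.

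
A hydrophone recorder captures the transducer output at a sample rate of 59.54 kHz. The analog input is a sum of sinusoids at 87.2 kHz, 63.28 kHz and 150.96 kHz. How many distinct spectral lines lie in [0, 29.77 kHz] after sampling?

fs/2 = 29.77 kHz.
87.2 kHz mod fs = 27.66 kHz.
27.66 kHz ≤ fs/2 = 29.77 kHz, appears at 27.66 kHz.
63.28 kHz mod fs = 3.74 kHz.
3.74 kHz ≤ fs/2 = 29.77 kHz, appears at 3.74 kHz.
150.96 kHz mod fs = 31.88 kHz.
31.88 kHz > fs/2 = 29.77 kHz, folds to fs − 31.88 kHz = 27.66 kHz.
Distinct values: {3.74 kHz, 27.66 kHz} → 2.

2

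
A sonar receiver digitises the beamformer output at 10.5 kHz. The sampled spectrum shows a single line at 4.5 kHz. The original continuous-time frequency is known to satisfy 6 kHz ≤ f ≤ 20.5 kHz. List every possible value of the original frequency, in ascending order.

Frequencies that alias to 4.5 kHz are k·fs ± 4.5 kHz for integer k ≥ 0.
k=0: 4.5 kHz.
k=1: 6 kHz, 15 kHz.
k=2: 16.5 kHz, 25.5 kHz.
k=3: 27 kHz, 36 kHz.
Within [6 kHz, 20.5 kHz]: 6 kHz, 15 kHz, 16.5 kHz.

6 kHz, 15 kHz, 16.5 kHz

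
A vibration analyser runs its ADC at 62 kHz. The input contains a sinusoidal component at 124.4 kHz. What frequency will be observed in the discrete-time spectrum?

124.4 kHz mod fs = 0.4 kHz.
0.4 kHz ≤ fs/2 = 31 kHz, appears at 0.4 kHz.

0.4 kHz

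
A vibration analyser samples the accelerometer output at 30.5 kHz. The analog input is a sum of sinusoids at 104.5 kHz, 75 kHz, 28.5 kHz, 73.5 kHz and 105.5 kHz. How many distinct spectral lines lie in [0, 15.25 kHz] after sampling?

fs/2 = 15.25 kHz.
104.5 kHz mod fs = 13 kHz.
13 kHz ≤ fs/2 = 15.25 kHz, appears at 13 kHz.
75 kHz mod fs = 14 kHz.
14 kHz ≤ fs/2 = 15.25 kHz, appears at 14 kHz.
28.5 kHz > fs/2 = 15.25 kHz, folds to fs − 28.5 kHz = 2 kHz.
73.5 kHz mod fs = 12.5 kHz.
12.5 kHz ≤ fs/2 = 15.25 kHz, appears at 12.5 kHz.
105.5 kHz mod fs = 14 kHz.
14 kHz ≤ fs/2 = 15.25 kHz, appears at 14 kHz.
Distinct values: {2 kHz, 12.5 kHz, 13 kHz, 14 kHz} → 4.

4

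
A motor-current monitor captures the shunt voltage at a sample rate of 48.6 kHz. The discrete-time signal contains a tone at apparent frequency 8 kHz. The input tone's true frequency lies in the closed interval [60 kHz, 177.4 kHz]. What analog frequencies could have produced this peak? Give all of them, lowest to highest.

89.2 kHz, 105.2 kHz, 137.8 kHz, 153.8 kHz

Frequencies that alias to 8 kHz are k·fs ± 8 kHz for integer k ≥ 0.
k=0: 8 kHz.
k=1: 40.6 kHz, 56.6 kHz.
k=2: 89.2 kHz, 105.2 kHz.
k=3: 137.8 kHz, 153.8 kHz.
k=4: 186.4 kHz, 202.4 kHz.
Within [60 kHz, 177.4 kHz]: 89.2 kHz, 105.2 kHz, 137.8 kHz, 153.8 kHz.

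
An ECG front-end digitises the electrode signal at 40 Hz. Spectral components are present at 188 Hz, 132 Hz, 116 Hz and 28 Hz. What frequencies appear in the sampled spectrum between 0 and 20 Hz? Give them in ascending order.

4 Hz, 12 Hz

fs/2 = 20 Hz.
188 Hz mod fs = 28 Hz.
28 Hz > fs/2 = 20 Hz, folds to fs − 28 Hz = 12 Hz.
132 Hz mod fs = 12 Hz.
12 Hz ≤ fs/2 = 20 Hz, appears at 12 Hz.
116 Hz mod fs = 36 Hz.
36 Hz > fs/2 = 20 Hz, folds to fs − 36 Hz = 4 Hz.
28 Hz > fs/2 = 20 Hz, folds to fs − 28 Hz = 12 Hz.
Distinct values: {4 Hz, 12 Hz}.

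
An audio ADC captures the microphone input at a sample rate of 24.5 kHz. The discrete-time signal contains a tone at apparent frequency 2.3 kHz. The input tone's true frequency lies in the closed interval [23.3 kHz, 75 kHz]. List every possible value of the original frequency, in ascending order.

Frequencies that alias to 2.3 kHz are k·fs ± 2.3 kHz for integer k ≥ 0.
k=0: 2.3 kHz.
k=1: 22.2 kHz, 26.8 kHz.
k=2: 46.7 kHz, 51.3 kHz.
k=3: 71.2 kHz, 75.8 kHz.
k=4: 95.7 kHz, 100.3 kHz.
Within [23.3 kHz, 75 kHz]: 26.8 kHz, 46.7 kHz, 51.3 kHz, 71.2 kHz.

26.8 kHz, 46.7 kHz, 51.3 kHz, 71.2 kHz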